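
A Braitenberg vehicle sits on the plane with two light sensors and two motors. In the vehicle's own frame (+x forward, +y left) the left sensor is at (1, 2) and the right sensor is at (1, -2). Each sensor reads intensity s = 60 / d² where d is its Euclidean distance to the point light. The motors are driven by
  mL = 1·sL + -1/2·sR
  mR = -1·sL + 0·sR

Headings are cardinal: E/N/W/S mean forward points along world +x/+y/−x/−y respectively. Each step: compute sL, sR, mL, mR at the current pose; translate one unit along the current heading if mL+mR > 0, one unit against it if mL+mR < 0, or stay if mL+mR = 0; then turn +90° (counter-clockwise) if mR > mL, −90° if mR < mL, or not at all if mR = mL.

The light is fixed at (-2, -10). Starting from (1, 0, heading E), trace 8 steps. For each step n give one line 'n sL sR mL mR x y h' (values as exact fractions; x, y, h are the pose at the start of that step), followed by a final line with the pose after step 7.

n=0: pose=(1,0,E); sL=3/8, sR=3/4; mL=0, mR=-3/8; mL+mR=-3/8 → advance -1; mR−mL=-3/8 → turn -1·90°
n=1: pose=(0,0,S); sL=60/97, sR=20/27; mL=650/2619, mR=-60/97; mL+mR=-10/27 → advance -1; mR−mL=-2270/2619 → turn -1·90°
n=2: pose=(0,1,W); sL=30/41, sR=6/17; mL=387/697, mR=-30/41; mL+mR=-3/17 → advance -1; mR−mL=-897/697 → turn -1·90°
n=3: pose=(1,1,N); sL=12/29, sR=60/169; mL=1158/4901, mR=-12/29; mL+mR=-30/169 → advance -1; mR−mL=-3186/4901 → turn -1·90°
n=4: pose=(1,0,E); sL=3/8, sR=3/4; mL=0, mR=-3/8; mL+mR=-3/8 → advance -1; mR−mL=-3/8 → turn -1·90°
n=5: pose=(0,0,S); sL=60/97, sR=20/27; mL=650/2619, mR=-60/97; mL+mR=-10/27 → advance -1; mR−mL=-2270/2619 → turn -1·90°
n=6: pose=(0,1,W); sL=30/41, sR=6/17; mL=387/697, mR=-30/41; mL+mR=-3/17 → advance -1; mR−mL=-897/697 → turn -1·90°
n=7: pose=(1,1,N); sL=12/29, sR=60/169; mL=1158/4901, mR=-12/29; mL+mR=-30/169 → advance -1; mR−mL=-3186/4901 → turn -1·90°

0 3/8 3/4 0 -3/8 1 0 E
1 60/97 20/27 650/2619 -60/97 0 0 S
2 30/41 6/17 387/697 -30/41 0 1 W
3 12/29 60/169 1158/4901 -12/29 1 1 N
4 3/8 3/4 0 -3/8 1 0 E
5 60/97 20/27 650/2619 -60/97 0 0 S
6 30/41 6/17 387/697 -30/41 0 1 W
7 12/29 60/169 1158/4901 -12/29 1 1 N
final 1 0 E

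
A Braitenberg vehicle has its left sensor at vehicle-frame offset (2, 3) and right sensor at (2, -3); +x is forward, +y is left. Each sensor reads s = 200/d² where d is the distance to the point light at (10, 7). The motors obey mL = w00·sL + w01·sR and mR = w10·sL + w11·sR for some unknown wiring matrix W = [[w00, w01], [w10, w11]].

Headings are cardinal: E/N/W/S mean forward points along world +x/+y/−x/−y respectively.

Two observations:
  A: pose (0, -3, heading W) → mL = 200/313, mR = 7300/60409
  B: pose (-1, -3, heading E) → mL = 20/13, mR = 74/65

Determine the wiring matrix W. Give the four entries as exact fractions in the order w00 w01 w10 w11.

1 0 1 -1/2

obs A: pose=(0,-3,W) → sL=200/313, sR=200/193, mL=200/313, mR=7300/60409
obs B: pose=(-1,-3,E) → sL=20/13, sR=4/5, mL=20/13, mR=74/65
sensor matrix S = [[200/313, 200/193], [20/13, 4/5]]; det S = -850560/785317
solve [mL_A; mL_B] = S·[w00; w01] and [mR_A; mR_B] = S·[w10; w11]:
  w00 = 1, w01 = 0, w10 = 1, w11 = -1/2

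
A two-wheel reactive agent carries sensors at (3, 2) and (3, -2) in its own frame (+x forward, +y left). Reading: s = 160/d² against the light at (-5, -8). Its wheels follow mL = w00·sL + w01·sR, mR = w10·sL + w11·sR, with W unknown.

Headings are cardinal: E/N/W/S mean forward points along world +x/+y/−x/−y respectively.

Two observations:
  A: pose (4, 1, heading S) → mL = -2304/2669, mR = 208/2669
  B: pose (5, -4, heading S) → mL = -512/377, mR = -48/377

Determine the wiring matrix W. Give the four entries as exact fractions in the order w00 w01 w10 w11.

1 -1 1 -1/2

obs A: pose=(4,1,S) → sL=160/157, sR=32/17, mL=-2304/2669, mR=208/2669
obs B: pose=(5,-4,S) → sL=32/29, sR=32/13, mL=-512/377, mR=-48/377
sensor matrix S = [[160/157, 32/17], [32/29, 32/13]]; det S = 434176/1006213
solve [mL_A; mL_B] = S·[w00; w01] and [mR_A; mR_B] = S·[w10; w11]:
  w00 = 1, w01 = -1, w10 = 1, w11 = -1/2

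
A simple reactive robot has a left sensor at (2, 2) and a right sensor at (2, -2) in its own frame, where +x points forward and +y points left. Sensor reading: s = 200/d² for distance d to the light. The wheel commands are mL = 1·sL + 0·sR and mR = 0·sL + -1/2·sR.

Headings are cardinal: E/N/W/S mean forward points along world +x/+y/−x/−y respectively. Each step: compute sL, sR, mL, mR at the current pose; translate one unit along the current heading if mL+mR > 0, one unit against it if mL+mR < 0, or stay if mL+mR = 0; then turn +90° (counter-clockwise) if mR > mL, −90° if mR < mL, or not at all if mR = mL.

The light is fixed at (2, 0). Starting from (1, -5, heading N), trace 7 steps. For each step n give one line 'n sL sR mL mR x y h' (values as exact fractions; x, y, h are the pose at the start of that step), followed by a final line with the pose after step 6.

0 100/9 20 100/9 -10 1 -5 N
1 40 200/37 40 -100/37 1 -4 E
2 5 5 5 -5/2 2 -4 S
3 200/53 200/13 200/53 -100/13 2 -5 W
4 20 100/9 20 -50/9 3 -5 N
5 200/13 40/9 200/13 -20/9 3 -4 E
6 50/13 50/9 50/13 -25/9 4 -4 S
final 4 -5 W

n=0: pose=(1,-5,N); sL=100/9, sR=20; mL=100/9, mR=-10; mL+mR=10/9 → advance +1; mR−mL=-190/9 → turn -1·90°
n=1: pose=(1,-4,E); sL=40, sR=200/37; mL=40, mR=-100/37; mL+mR=1380/37 → advance +1; mR−mL=-1580/37 → turn -1·90°
n=2: pose=(2,-4,S); sL=5, sR=5; mL=5, mR=-5/2; mL+mR=5/2 → advance +1; mR−mL=-15/2 → turn -1·90°
n=3: pose=(2,-5,W); sL=200/53, sR=200/13; mL=200/53, mR=-100/13; mL+mR=-2700/689 → advance -1; mR−mL=-7900/689 → turn -1·90°
n=4: pose=(3,-5,N); sL=20, sR=100/9; mL=20, mR=-50/9; mL+mR=130/9 → advance +1; mR−mL=-230/9 → turn -1·90°
n=5: pose=(3,-4,E); sL=200/13, sR=40/9; mL=200/13, mR=-20/9; mL+mR=1540/117 → advance +1; mR−mL=-2060/117 → turn -1·90°
n=6: pose=(4,-4,S); sL=50/13, sR=50/9; mL=50/13, mR=-25/9; mL+mR=125/117 → advance +1; mR−mL=-775/117 → turn -1·90°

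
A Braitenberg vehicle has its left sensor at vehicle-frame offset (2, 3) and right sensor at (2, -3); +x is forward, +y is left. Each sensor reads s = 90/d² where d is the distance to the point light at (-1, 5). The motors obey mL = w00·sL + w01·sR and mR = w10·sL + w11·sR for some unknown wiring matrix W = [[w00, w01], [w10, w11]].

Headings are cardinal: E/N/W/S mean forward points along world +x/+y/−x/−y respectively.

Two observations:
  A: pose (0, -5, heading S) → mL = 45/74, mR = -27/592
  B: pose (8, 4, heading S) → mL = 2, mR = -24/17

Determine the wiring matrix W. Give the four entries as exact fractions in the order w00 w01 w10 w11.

obs A: pose=(0,-5,S) → sL=9/16, sR=45/74, mL=45/74, mR=-27/592
obs B: pose=(8,4,S) → sL=10/17, sR=2, mL=2, mR=-24/17
sensor matrix S = [[9/16, 45/74], [10/17, 2]]; det S = 3861/5032
solve [mL_A; mL_B] = S·[w00; w01] and [mR_A; mR_B] = S·[w10; w11]:
  w00 = 0, w01 = 1, w10 = 1, w11 = -1

0 1 1 -1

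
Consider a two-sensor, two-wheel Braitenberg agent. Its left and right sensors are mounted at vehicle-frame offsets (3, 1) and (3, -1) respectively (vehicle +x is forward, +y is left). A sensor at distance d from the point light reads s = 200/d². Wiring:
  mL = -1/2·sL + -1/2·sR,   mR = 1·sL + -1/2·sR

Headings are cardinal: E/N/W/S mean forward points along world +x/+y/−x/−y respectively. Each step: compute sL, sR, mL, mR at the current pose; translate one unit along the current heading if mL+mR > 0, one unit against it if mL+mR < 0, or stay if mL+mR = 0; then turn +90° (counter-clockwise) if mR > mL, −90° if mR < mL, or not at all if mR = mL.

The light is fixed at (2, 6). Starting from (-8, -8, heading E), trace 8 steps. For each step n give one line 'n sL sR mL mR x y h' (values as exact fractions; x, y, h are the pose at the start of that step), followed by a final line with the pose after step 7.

n=0: pose=(-8,-8,E); sL=100/109, sR=100/137; mL=-12300/14933, mR=8250/14933; mL+mR=-4050/14933 → advance -1; mR−mL=150/109 → turn +1·90°
n=1: pose=(-9,-8,N); sL=40/53, sR=200/221; mL=-9720/11713, mR=3540/11713; mL+mR=-6180/11713 → advance -1; mR−mL=60/53 → turn +1·90°
n=2: pose=(-9,-9,W); sL=50/113, sR=25/49; mL=-5275/11074, mR=2075/11074; mL+mR=-1600/5537 → advance -1; mR−mL=75/113 → turn +1·90°
n=3: pose=(-8,-9,S); sL=40/81, sR=40/89; mL=-3400/7209, mR=1940/7209; mL+mR=-1460/7209 → advance -1; mR−mL=20/27 → turn +1·90°
n=4: pose=(-8,-8,E); sL=100/109, sR=100/137; mL=-12300/14933, mR=8250/14933; mL+mR=-4050/14933 → advance -1; mR−mL=150/109 → turn +1·90°
n=5: pose=(-9,-8,N); sL=40/53, sR=200/221; mL=-9720/11713, mR=3540/11713; mL+mR=-6180/11713 → advance -1; mR−mL=60/53 → turn +1·90°
n=6: pose=(-9,-9,W); sL=50/113, sR=25/49; mL=-5275/11074, mR=2075/11074; mL+mR=-1600/5537 → advance -1; mR−mL=75/113 → turn +1·90°
n=7: pose=(-8,-9,S); sL=40/81, sR=40/89; mL=-3400/7209, mR=1940/7209; mL+mR=-1460/7209 → advance -1; mR−mL=20/27 → turn +1·90°

0 100/109 100/137 -12300/14933 8250/14933 -8 -8 E
1 40/53 200/221 -9720/11713 3540/11713 -9 -8 N
2 50/113 25/49 -5275/11074 2075/11074 -9 -9 W
3 40/81 40/89 -3400/7209 1940/7209 -8 -9 S
4 100/109 100/137 -12300/14933 8250/14933 -8 -8 E
5 40/53 200/221 -9720/11713 3540/11713 -9 -8 N
6 50/113 25/49 -5275/11074 2075/11074 -9 -9 W
7 40/81 40/89 -3400/7209 1940/7209 -8 -9 S
final -8 -8 E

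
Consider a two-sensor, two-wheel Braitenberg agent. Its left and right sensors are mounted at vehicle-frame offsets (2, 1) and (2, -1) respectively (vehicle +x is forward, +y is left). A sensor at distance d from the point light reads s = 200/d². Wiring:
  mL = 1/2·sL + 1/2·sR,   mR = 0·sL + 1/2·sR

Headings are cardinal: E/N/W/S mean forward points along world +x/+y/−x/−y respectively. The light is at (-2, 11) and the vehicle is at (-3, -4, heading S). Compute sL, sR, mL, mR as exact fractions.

200/289 200/293 58200/84677 100/293

left sensor world pos  = (-2, -6); dL² = 289
right sensor world pos = (-4, -6); dR² = 293
sL = 200/289 = 200/289
sR = 200/293 = 200/293
mL = 1/2·sL + 1/2·sR = 58200/84677
mR = 0·sL + 1/2·sR = 100/293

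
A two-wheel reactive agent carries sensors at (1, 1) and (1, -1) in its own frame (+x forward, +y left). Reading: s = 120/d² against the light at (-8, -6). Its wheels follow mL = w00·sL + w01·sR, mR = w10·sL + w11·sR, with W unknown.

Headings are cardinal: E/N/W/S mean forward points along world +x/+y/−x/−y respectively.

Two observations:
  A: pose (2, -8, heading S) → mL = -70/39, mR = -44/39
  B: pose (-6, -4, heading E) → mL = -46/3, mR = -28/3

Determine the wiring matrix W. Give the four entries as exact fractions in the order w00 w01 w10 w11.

obs A: pose=(2,-8,S) → sL=12/13, sR=4/3, mL=-70/39, mR=-44/39
obs B: pose=(-6,-4,E) → sL=20/3, sR=12, mL=-46/3, mR=-28/3
sensor matrix S = [[12/13, 4/3], [20/3, 12]]; det S = 256/117
solve [mL_A; mL_B] = S·[w00; w01] and [mR_A; mR_B] = S·[w10; w11]:
  w00 = -1/2, w01 = -1, w10 = -1/2, w11 = -1/2

-1/2 -1 -1/2 -1/2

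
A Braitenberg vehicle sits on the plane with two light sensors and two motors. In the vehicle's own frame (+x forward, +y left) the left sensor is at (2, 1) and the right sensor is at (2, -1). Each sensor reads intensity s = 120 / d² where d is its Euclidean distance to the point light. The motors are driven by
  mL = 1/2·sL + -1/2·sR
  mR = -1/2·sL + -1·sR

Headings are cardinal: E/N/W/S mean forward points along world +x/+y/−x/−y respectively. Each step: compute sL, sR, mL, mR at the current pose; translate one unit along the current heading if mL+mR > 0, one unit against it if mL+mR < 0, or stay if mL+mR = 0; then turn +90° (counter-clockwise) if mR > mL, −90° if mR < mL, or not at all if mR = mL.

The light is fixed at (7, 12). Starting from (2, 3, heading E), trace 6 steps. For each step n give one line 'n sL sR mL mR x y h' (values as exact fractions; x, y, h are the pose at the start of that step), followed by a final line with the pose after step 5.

n=0: pose=(2,3,E); sL=120/73, sR=120/109; mL=2160/7957, mR=-15300/7957; mL+mR=-180/109 → advance -1; mR−mL=-17460/7957 → turn -1·90°
n=1: pose=(1,3,S); sL=60/73, sR=12/17; mL=72/1241, mR=-1386/1241; mL+mR=-18/17 → advance -1; mR−mL=-1458/1241 → turn -1·90°
n=2: pose=(1,4,W); sL=24/29, sR=120/113; mL=-384/3277, mR=-4836/3277; mL+mR=-180/113 → advance -1; mR−mL=-4452/3277 → turn -1·90°
n=3: pose=(2,4,N); sL=5/3, sR=30/13; mL=-25/78, mR=-245/78; mL+mR=-45/13 → advance -1; mR−mL=-110/39 → turn -1·90°
n=4: pose=(2,3,E); sL=120/73, sR=120/109; mL=2160/7957, mR=-15300/7957; mL+mR=-180/109 → advance -1; mR−mL=-17460/7957 → turn -1·90°
n=5: pose=(1,3,S); sL=60/73, sR=12/17; mL=72/1241, mR=-1386/1241; mL+mR=-18/17 → advance -1; mR−mL=-1458/1241 → turn -1·90°

0 120/73 120/109 2160/7957 -15300/7957 2 3 E
1 60/73 12/17 72/1241 -1386/1241 1 3 S
2 24/29 120/113 -384/3277 -4836/3277 1 4 W
3 5/3 30/13 -25/78 -245/78 2 4 N
4 120/73 120/109 2160/7957 -15300/7957 2 3 E
5 60/73 12/17 72/1241 -1386/1241 1 3 S
final 1 4 W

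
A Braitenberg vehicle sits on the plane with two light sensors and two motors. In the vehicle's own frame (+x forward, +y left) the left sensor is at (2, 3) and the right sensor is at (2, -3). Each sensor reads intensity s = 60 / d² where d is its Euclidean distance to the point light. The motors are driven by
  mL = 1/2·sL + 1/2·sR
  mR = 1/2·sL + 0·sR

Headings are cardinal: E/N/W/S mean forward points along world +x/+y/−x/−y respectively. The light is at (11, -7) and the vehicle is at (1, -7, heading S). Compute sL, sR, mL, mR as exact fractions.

left sensor world pos  = (4, -9); dL² = 53
right sensor world pos = (-2, -9); dR² = 173
sL = 60/53 = 60/53
sR = 60/173 = 60/173
mL = 1/2·sL + 1/2·sR = 6780/9169
mR = 1/2·sL + 0·sR = 30/53

60/53 60/173 6780/9169 30/53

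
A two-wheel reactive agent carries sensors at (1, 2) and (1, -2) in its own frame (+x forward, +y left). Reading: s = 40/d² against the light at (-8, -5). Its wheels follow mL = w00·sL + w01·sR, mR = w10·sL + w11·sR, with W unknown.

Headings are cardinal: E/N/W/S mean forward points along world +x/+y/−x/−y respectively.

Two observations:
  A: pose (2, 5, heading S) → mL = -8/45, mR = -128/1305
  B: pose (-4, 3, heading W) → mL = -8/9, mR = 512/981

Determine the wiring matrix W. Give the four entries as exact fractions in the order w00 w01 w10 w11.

-1 0 1 -1

obs A: pose=(2,5,S) → sL=8/45, sR=8/29, mL=-8/45, mR=-128/1305
obs B: pose=(-4,3,W) → sL=8/9, sR=40/109, mL=-8/9, mR=512/981
sensor matrix S = [[8/45, 8/29], [8/9, 40/109]]; det S = -5120/28449
solve [mL_A; mL_B] = S·[w00; w01] and [mR_A; mR_B] = S·[w10; w11]:
  w00 = -1, w01 = 0, w10 = 1, w11 = -1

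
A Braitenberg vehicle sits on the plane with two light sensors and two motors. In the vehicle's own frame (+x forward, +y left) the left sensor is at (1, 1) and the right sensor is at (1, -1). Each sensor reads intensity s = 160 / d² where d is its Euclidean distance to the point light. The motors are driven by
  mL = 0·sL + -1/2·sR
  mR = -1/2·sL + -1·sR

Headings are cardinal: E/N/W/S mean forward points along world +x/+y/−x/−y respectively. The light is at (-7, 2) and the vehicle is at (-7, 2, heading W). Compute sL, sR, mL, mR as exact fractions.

80 80 -40 -120

left sensor world pos  = (-8, 1); dL² = 2
right sensor world pos = (-8, 3); dR² = 2
sL = 160/2 = 80
sR = 160/2 = 80
mL = 0·sL + -1/2·sR = -40
mR = -1/2·sL + -1·sR = -120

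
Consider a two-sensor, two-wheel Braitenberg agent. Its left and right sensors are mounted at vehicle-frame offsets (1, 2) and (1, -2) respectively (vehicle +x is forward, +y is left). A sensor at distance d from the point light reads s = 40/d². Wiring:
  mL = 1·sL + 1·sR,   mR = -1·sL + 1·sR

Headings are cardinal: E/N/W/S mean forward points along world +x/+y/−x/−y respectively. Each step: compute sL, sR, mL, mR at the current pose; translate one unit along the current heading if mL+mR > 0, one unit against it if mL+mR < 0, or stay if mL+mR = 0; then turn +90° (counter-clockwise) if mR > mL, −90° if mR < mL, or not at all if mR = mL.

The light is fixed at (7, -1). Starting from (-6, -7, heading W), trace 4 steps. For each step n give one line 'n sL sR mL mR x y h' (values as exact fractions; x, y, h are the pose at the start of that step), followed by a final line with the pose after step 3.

n=0: pose=(-6,-7,W); sL=2/13, sR=10/53; mL=236/689, mR=24/689; mL+mR=20/53 → advance +1; mR−mL=-4/13 → turn -1·90°
n=1: pose=(-7,-7,N); sL=40/281, sR=40/169; mL=18000/47489, mR=4480/47489; mL+mR=80/169 → advance +1; mR−mL=-80/281 → turn -1·90°
n=2: pose=(-7,-6,E); sL=20/89, sR=20/109; mL=3960/9701, mR=-400/9701; mL+mR=40/109 → advance +1; mR−mL=-40/89 → turn -1·90°
n=3: pose=(-6,-6,S); sL=40/157, sR=40/261; mL=16720/40977, mR=-4160/40977; mL+mR=80/261 → advance +1; mR−mL=-80/157 → turn -1·90°

0 2/13 10/53 236/689 24/689 -6 -7 W
1 40/281 40/169 18000/47489 4480/47489 -7 -7 N
2 20/89 20/109 3960/9701 -400/9701 -7 -6 E
3 40/157 40/261 16720/40977 -4160/40977 -6 -6 S
final -6 -7 W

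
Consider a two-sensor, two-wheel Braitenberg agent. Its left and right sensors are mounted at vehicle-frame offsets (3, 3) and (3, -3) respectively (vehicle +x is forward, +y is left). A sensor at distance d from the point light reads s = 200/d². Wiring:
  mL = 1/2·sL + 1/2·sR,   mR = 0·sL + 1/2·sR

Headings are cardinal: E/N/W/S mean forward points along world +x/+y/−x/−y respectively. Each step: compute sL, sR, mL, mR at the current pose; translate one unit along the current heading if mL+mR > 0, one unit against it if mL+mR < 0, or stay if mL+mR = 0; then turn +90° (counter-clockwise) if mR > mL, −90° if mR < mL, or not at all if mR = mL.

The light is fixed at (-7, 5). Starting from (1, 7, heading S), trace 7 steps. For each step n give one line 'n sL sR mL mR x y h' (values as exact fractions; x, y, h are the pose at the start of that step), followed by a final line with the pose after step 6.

0 100/61 100/13 3700/793 50/13 1 7 S
1 200/29 200/41 7000/1189 100/41 1 6 W
2 25/4 50/29 925/232 25/29 0 6 N
3 8/5 200/101 904/505 100/101 0 7 E
4 100/61 100/13 3700/793 50/13 1 7 S
5 200/29 200/41 7000/1189 100/41 1 6 W
6 25/4 50/29 925/232 25/29 0 6 N
final 0 7 E

n=0: pose=(1,7,S); sL=100/61, sR=100/13; mL=3700/793, mR=50/13; mL+mR=6750/793 → advance +1; mR−mL=-50/61 → turn -1·90°
n=1: pose=(1,6,W); sL=200/29, sR=200/41; mL=7000/1189, mR=100/41; mL+mR=9900/1189 → advance +1; mR−mL=-100/29 → turn -1·90°
n=2: pose=(0,6,N); sL=25/4, sR=50/29; mL=925/232, mR=25/29; mL+mR=1125/232 → advance +1; mR−mL=-25/8 → turn -1·90°
n=3: pose=(0,7,E); sL=8/5, sR=200/101; mL=904/505, mR=100/101; mL+mR=1404/505 → advance +1; mR−mL=-4/5 → turn -1·90°
n=4: pose=(1,7,S); sL=100/61, sR=100/13; mL=3700/793, mR=50/13; mL+mR=6750/793 → advance +1; mR−mL=-50/61 → turn -1·90°
n=5: pose=(1,6,W); sL=200/29, sR=200/41; mL=7000/1189, mR=100/41; mL+mR=9900/1189 → advance +1; mR−mL=-100/29 → turn -1·90°
n=6: pose=(0,6,N); sL=25/4, sR=50/29; mL=925/232, mR=25/29; mL+mR=1125/232 → advance +1; mR−mL=-25/8 → turn -1·90°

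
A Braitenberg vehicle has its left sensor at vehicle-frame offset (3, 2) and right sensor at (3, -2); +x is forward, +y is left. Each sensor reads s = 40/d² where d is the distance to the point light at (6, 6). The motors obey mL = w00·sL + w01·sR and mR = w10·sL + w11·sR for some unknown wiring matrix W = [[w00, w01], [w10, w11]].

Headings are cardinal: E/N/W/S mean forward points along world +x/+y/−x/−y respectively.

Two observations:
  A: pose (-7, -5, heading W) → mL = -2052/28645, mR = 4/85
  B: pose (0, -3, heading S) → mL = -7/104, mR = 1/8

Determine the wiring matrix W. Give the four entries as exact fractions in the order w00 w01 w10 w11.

obs A: pose=(-7,-5,W) → sL=8/85, sR=40/337, mL=-2052/28645, mR=4/85
obs B: pose=(0,-3,S) → sL=1/4, sR=5/26, mL=-7/104, mR=1/8
sensor matrix S = [[8/85, 40/337], [1/4, 5/26]]; det S = -862/74477
solve [mL_A; mL_B] = S·[w00; w01] and [mR_A; mR_B] = S·[w10; w11]:
  w00 = 1/2, w01 = -1, w10 = 1/2, w11 = 0

1/2 -1 1/2 0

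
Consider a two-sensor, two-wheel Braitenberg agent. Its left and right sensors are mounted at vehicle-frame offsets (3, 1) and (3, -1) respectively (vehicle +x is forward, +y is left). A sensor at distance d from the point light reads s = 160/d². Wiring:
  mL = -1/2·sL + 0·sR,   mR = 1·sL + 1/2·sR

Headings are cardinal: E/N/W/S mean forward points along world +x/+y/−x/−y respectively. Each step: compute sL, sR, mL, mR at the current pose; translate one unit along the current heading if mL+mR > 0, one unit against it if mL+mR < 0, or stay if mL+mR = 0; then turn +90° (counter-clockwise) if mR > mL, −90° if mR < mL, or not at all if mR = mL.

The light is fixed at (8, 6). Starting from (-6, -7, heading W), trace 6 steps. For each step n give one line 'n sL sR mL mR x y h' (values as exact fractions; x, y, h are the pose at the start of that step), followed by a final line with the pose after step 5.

0 32/97 160/433 -16/97 21616/42001 -6 -7 W
1 40/113 5/16 -20/113 1845/3616 -7 -7 S
2 160/313 160/369 -80/313 84080/115497 -7 -8 E
3 80/173 16/29 -40/173 3704/5017 -6 -8 N
4 32/97 160/433 -16/97 21616/42001 -6 -7 W
5 40/113 5/16 -20/113 1845/3616 -7 -7 S
final -7 -8 E

n=0: pose=(-6,-7,W); sL=32/97, sR=160/433; mL=-16/97, mR=21616/42001; mL+mR=14688/42001 → advance +1; mR−mL=28544/42001 → turn +1·90°
n=1: pose=(-7,-7,S); sL=40/113, sR=5/16; mL=-20/113, mR=1845/3616; mL+mR=1205/3616 → advance +1; mR−mL=2485/3616 → turn +1·90°
n=2: pose=(-7,-8,E); sL=160/313, sR=160/369; mL=-80/313, mR=84080/115497; mL+mR=54560/115497 → advance +1; mR−mL=113600/115497 → turn +1·90°
n=3: pose=(-6,-8,N); sL=80/173, sR=16/29; mL=-40/173, mR=3704/5017; mL+mR=2544/5017 → advance +1; mR−mL=4864/5017 → turn +1·90°
n=4: pose=(-6,-7,W); sL=32/97, sR=160/433; mL=-16/97, mR=21616/42001; mL+mR=14688/42001 → advance +1; mR−mL=28544/42001 → turn +1·90°
n=5: pose=(-7,-7,S); sL=40/113, sR=5/16; mL=-20/113, mR=1845/3616; mL+mR=1205/3616 → advance +1; mR−mL=2485/3616 → turn +1·90°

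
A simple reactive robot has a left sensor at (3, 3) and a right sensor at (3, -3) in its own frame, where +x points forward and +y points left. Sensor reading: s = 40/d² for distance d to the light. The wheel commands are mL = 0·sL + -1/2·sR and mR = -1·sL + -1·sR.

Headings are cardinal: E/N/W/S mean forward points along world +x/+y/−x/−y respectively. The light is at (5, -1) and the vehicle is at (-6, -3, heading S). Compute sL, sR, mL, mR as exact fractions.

left sensor world pos  = (-3, -6); dL² = 89
right sensor world pos = (-9, -6); dR² = 221
sL = 40/89 = 40/89
sR = 40/221 = 40/221
mL = 0·sL + -1/2·sR = -20/221
mR = -1·sL + -1·sR = -12400/19669

40/89 40/221 -20/221 -12400/19669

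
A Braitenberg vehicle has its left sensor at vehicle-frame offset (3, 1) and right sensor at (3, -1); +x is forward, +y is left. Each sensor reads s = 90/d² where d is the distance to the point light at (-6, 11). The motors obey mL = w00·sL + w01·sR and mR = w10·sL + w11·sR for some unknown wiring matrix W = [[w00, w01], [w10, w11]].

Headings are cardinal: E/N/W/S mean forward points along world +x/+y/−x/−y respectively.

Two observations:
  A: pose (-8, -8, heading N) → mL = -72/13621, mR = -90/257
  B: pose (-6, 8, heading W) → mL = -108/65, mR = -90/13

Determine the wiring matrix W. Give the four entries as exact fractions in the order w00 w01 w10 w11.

1/2 -1/2 0 -1

obs A: pose=(-8,-8,N) → sL=18/53, sR=90/257, mL=-72/13621, mR=-90/257
obs B: pose=(-6,8,W) → sL=18/5, sR=90/13, mL=-108/65, mR=-90/13
sensor matrix S = [[18/53, 90/257], [18/5, 90/13]]; det S = 193104/177073
solve [mL_A; mL_B] = S·[w00; w01] and [mR_A; mR_B] = S·[w10; w11]:
  w00 = 1/2, w01 = -1/2, w10 = 0, w11 = -1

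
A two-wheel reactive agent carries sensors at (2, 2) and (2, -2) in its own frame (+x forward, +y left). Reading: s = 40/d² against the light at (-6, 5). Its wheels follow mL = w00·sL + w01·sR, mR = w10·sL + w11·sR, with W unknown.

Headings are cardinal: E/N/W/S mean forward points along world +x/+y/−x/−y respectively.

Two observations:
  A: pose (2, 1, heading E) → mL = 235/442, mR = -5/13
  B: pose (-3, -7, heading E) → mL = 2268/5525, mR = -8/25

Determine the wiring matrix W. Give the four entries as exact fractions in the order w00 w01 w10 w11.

obs A: pose=(2,1,E) → sL=5/13, sR=5/17, mL=235/442, mR=-5/13
obs B: pose=(-3,-7,E) → sL=8/25, sR=40/221, mL=2268/5525, mR=-8/25
sensor matrix S = [[5/13, 5/17], [8/25, 40/221]]; det S = -352/14365
solve [mL_A; mL_B] = S·[w00; w01] and [mR_A; mR_B] = S·[w10; w11]:
  w00 = 1, w01 = 1/2, w10 = -1, w11 = 0

1 1/2 -1 0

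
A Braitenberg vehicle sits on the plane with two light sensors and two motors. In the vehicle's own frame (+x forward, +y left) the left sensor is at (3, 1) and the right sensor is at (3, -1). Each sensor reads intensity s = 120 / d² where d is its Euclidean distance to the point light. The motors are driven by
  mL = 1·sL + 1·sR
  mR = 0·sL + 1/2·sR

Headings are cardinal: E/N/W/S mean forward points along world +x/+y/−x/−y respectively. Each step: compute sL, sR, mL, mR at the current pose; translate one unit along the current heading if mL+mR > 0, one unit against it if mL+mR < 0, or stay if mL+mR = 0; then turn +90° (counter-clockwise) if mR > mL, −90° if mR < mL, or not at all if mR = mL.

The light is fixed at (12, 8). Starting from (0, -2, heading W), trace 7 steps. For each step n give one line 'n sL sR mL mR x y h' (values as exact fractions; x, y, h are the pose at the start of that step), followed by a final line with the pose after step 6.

0 60/173 20/51 6520/8823 10/51 0 -2 W
1 24/49 120/193 10512/9457 60/193 -1 -2 N
2 30/41 3/5 273/205 3/10 -1 -1 E
3 24/53 120/313 13872/16589 60/313 0 -1 S
4 60/173 20/51 6520/8823 10/51 0 -2 W
5 24/49 120/193 10512/9457 60/193 -1 -2 N
6 30/41 3/5 273/205 3/10 -1 -1 E
final 0 -1 S

n=0: pose=(0,-2,W); sL=60/173, sR=20/51; mL=6520/8823, mR=10/51; mL+mR=2750/2941 → advance +1; mR−mL=-4790/8823 → turn -1·90°
n=1: pose=(-1,-2,N); sL=24/49, sR=120/193; mL=10512/9457, mR=60/193; mL+mR=13452/9457 → advance +1; mR−mL=-7572/9457 → turn -1·90°
n=2: pose=(-1,-1,E); sL=30/41, sR=3/5; mL=273/205, mR=3/10; mL+mR=669/410 → advance +1; mR−mL=-423/410 → turn -1·90°
n=3: pose=(0,-1,S); sL=24/53, sR=120/313; mL=13872/16589, mR=60/313; mL+mR=17052/16589 → advance +1; mR−mL=-10692/16589 → turn -1·90°
n=4: pose=(0,-2,W); sL=60/173, sR=20/51; mL=6520/8823, mR=10/51; mL+mR=2750/2941 → advance +1; mR−mL=-4790/8823 → turn -1·90°
n=5: pose=(-1,-2,N); sL=24/49, sR=120/193; mL=10512/9457, mR=60/193; mL+mR=13452/9457 → advance +1; mR−mL=-7572/9457 → turn -1·90°
n=6: pose=(-1,-1,E); sL=30/41, sR=3/5; mL=273/205, mR=3/10; mL+mR=669/410 → advance +1; mR−mL=-423/410 → turn -1·90°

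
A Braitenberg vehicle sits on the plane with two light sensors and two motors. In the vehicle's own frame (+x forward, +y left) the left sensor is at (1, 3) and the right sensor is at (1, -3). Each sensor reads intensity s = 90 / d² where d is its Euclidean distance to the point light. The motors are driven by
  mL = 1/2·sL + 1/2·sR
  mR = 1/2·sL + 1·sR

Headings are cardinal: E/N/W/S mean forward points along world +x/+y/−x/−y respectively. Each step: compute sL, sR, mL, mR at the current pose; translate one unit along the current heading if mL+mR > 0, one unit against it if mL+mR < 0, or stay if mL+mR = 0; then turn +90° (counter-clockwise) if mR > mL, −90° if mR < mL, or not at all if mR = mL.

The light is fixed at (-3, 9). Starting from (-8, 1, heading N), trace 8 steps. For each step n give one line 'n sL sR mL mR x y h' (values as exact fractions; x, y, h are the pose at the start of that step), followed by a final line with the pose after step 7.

n=0: pose=(-8,1,N); sL=90/113, sR=90/53; mL=7470/5989, mR=12555/5989; mL+mR=20025/5989 → advance +1; mR−mL=45/53 → turn +1·90°
n=1: pose=(-8,2,W); sL=45/68, sR=45/26; mL=2115/1768, mR=3645/1768; mL+mR=720/221 → advance +1; mR−mL=45/52 → turn +1·90°
n=2: pose=(-9,2,S); sL=90/73, sR=18/29; mL=1962/2117, mR=2619/2117; mL+mR=4581/2117 → advance +1; mR−mL=9/29 → turn +1·90°
n=3: pose=(-9,1,E); sL=9/5, sR=45/73; mL=441/365, mR=1107/730; mL+mR=1989/730 → advance +1; mR−mL=45/146 → turn +1·90°
n=4: pose=(-8,1,N); sL=90/113, sR=90/53; mL=7470/5989, mR=12555/5989; mL+mR=20025/5989 → advance +1; mR−mL=45/53 → turn +1·90°
n=5: pose=(-8,2,W); sL=45/68, sR=45/26; mL=2115/1768, mR=3645/1768; mL+mR=720/221 → advance +1; mR−mL=45/52 → turn +1·90°
n=6: pose=(-9,2,S); sL=90/73, sR=18/29; mL=1962/2117, mR=2619/2117; mL+mR=4581/2117 → advance +1; mR−mL=9/29 → turn +1·90°
n=7: pose=(-9,1,E); sL=9/5, sR=45/73; mL=441/365, mR=1107/730; mL+mR=1989/730 → advance +1; mR−mL=45/146 → turn +1·90°

0 90/113 90/53 7470/5989 12555/5989 -8 1 N
1 45/68 45/26 2115/1768 3645/1768 -8 2 W
2 90/73 18/29 1962/2117 2619/2117 -9 2 S
3 9/5 45/73 441/365 1107/730 -9 1 E
4 90/113 90/53 7470/5989 12555/5989 -8 1 N
5 45/68 45/26 2115/1768 3645/1768 -8 2 W
6 90/73 18/29 1962/2117 2619/2117 -9 2 S
7 9/5 45/73 441/365 1107/730 -9 1 E
final -8 1 N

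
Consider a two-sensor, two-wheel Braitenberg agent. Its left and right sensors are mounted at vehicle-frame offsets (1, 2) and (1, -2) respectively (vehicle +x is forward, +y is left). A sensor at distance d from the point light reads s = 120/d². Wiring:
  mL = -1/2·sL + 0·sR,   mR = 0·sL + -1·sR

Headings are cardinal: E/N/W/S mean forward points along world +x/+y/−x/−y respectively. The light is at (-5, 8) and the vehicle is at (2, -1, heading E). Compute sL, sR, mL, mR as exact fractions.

left sensor world pos  = (3, 1); dL² = 113
right sensor world pos = (3, -3); dR² = 185
sL = 120/113 = 120/113
sR = 120/185 = 24/37
mL = -1/2·sL + 0·sR = -60/113
mR = 0·sL + -1·sR = -24/37

120/113 24/37 -60/113 -24/37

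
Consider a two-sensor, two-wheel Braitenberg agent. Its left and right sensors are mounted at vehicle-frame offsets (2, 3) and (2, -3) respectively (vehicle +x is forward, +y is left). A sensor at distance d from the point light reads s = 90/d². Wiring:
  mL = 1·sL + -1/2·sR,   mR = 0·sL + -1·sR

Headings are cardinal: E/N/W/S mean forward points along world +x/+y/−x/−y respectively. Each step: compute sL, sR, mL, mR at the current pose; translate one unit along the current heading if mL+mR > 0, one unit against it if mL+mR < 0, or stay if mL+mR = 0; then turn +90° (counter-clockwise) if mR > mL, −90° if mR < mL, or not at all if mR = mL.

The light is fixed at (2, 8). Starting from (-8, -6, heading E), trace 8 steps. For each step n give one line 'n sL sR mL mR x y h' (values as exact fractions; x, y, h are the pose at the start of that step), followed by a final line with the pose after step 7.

n=0: pose=(-8,-6,E); sL=18/37, sR=90/353; mL=4689/13061, mR=-90/353; mL+mR=1359/13061 → advance +1; mR−mL=-8019/13061 → turn -1·90°
n=1: pose=(-7,-6,S); sL=45/146, sR=9/40; mL=1143/5840, mR=-9/40; mL+mR=-171/5840 → advance -1; mR−mL=-2457/5840 → turn -1·90°
n=2: pose=(-7,-5,W); sL=90/377, sR=90/221; mL=225/6409, mR=-90/221; mL+mR=-2385/6409 → advance -1; mR−mL=-2835/6409 → turn -1·90°
n=3: pose=(-6,-5,N); sL=45/121, sR=45/73; mL=1125/17666, mR=-45/73; mL+mR=-9765/17666 → advance -1; mR−mL=-12015/17666 → turn -1·90°
n=4: pose=(-6,-6,E); sL=90/157, sR=18/65; mL=4437/10205, mR=-18/65; mL+mR=1611/10205 → advance +1; mR−mL=-7263/10205 → turn -1·90°
n=5: pose=(-5,-6,S); sL=45/136, sR=45/178; mL=2475/12104, mR=-45/178; mL+mR=-585/12104 → advance -1; mR−mL=-5535/12104 → turn -1·90°
n=6: pose=(-5,-5,W); sL=90/337, sR=90/181; mL=1125/60997, mR=-90/181; mL+mR=-29205/60997 → advance -1; mR−mL=-31455/60997 → turn -1·90°
n=7: pose=(-4,-5,N); sL=45/101, sR=9/13; mL=261/2626, mR=-9/13; mL+mR=-1557/2626 → advance -1; mR−mL=-2079/2626 → turn -1·90°

0 18/37 90/353 4689/13061 -90/353 -8 -6 E
1 45/146 9/40 1143/5840 -9/40 -7 -6 S
2 90/377 90/221 225/6409 -90/221 -7 -5 W
3 45/121 45/73 1125/17666 -45/73 -6 -5 N
4 90/157 18/65 4437/10205 -18/65 -6 -6 E
5 45/136 45/178 2475/12104 -45/178 -5 -6 S
6 90/337 90/181 1125/60997 -90/181 -5 -5 W
7 45/101 9/13 261/2626 -9/13 -4 -5 N
final -4 -6 E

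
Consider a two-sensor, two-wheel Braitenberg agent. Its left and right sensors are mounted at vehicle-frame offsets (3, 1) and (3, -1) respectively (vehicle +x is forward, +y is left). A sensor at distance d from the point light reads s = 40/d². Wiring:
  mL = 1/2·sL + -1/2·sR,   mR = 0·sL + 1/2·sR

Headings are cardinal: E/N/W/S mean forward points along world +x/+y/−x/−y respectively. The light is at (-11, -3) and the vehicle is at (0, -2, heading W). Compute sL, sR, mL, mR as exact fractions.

5/8 10/17 5/272 5/17

left sensor world pos  = (-3, -3); dL² = 64
right sensor world pos = (-3, -1); dR² = 68
sL = 40/64 = 5/8
sR = 40/68 = 10/17
mL = 1/2·sL + -1/2·sR = 5/272
mR = 0·sL + 1/2·sR = 5/17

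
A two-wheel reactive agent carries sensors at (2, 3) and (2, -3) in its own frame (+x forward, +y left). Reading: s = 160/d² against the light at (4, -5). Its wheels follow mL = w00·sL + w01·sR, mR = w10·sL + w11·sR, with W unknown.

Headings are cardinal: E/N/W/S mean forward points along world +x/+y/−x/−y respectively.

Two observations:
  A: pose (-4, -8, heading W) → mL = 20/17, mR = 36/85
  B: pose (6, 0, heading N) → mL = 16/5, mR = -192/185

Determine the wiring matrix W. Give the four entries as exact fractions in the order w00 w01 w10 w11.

1 0 -1 1

obs A: pose=(-4,-8,W) → sL=20/17, sR=8/5, mL=20/17, mR=36/85
obs B: pose=(6,0,N) → sL=16/5, sR=80/37, mL=16/5, mR=-192/185
sensor matrix S = [[20/17, 8/5], [16/5, 80/37]]; det S = -40512/15725
solve [mL_A; mL_B] = S·[w00; w01] and [mR_A; mR_B] = S·[w10; w11]:
  w00 = 1, w01 = 0, w10 = -1, w11 = 1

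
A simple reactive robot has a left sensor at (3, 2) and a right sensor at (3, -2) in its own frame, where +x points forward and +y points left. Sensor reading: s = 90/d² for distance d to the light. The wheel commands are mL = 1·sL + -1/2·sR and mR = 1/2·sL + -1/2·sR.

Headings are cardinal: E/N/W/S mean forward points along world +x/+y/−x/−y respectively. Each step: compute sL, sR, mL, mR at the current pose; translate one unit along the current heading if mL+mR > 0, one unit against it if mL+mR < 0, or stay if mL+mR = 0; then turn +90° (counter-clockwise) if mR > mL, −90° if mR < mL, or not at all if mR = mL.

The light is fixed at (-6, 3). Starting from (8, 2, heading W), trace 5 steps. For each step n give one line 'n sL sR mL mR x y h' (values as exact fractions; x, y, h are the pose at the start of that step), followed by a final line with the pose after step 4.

0 9/13 45/61 513/1586 -18/793 8 2 W
1 18/25 90/229 2997/5725 936/5725 7 2 N
2 9/26 9/26 9/52 0 7 3 E
3 18/53 10/17 41/901 -112/901 8 3 S
4 45/61 9/13 621/1586 18/793 8 4 W
final 7 4 N

n=0: pose=(8,2,W); sL=9/13, sR=45/61; mL=513/1586, mR=-18/793; mL+mR=477/1586 → advance +1; mR−mL=-9/26 → turn -1·90°
n=1: pose=(7,2,N); sL=18/25, sR=90/229; mL=2997/5725, mR=936/5725; mL+mR=3933/5725 → advance +1; mR−mL=-9/25 → turn -1·90°
n=2: pose=(7,3,E); sL=9/26, sR=9/26; mL=9/52, mR=0; mL+mR=9/52 → advance +1; mR−mL=-9/52 → turn -1·90°
n=3: pose=(8,3,S); sL=18/53, sR=10/17; mL=41/901, mR=-112/901; mL+mR=-71/901 → advance -1; mR−mL=-9/53 → turn -1·90°
n=4: pose=(8,4,W); sL=45/61, sR=9/13; mL=621/1586, mR=18/793; mL+mR=657/1586 → advance +1; mR−mL=-45/122 → turn -1·90°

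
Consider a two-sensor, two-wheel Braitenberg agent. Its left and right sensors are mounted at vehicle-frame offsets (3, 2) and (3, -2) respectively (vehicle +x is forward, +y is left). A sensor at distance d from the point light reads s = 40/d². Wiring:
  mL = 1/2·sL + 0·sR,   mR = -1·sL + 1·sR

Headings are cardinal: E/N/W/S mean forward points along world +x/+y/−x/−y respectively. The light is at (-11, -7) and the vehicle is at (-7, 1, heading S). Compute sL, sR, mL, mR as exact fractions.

40/61 40/29 20/61 1280/1769

left sensor world pos  = (-5, -2); dL² = 61
right sensor world pos = (-9, -2); dR² = 29
sL = 40/61 = 40/61
sR = 40/29 = 40/29
mL = 1/2·sL + 0·sR = 20/61
mR = -1·sL + 1·sR = 1280/1769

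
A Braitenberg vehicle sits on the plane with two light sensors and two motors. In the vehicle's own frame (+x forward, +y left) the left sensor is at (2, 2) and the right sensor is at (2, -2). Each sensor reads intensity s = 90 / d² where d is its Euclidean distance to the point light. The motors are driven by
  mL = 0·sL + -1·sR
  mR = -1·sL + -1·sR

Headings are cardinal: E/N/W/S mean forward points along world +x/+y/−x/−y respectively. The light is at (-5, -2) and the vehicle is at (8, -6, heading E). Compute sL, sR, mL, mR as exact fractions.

left sensor world pos  = (10, -4); dL² = 229
right sensor world pos = (10, -8); dR² = 261
sL = 90/229 = 90/229
sR = 90/261 = 10/29
mL = 0·sL + -1·sR = -10/29
mR = -1·sL + -1·sR = -4900/6641

90/229 10/29 -10/29 -4900/6641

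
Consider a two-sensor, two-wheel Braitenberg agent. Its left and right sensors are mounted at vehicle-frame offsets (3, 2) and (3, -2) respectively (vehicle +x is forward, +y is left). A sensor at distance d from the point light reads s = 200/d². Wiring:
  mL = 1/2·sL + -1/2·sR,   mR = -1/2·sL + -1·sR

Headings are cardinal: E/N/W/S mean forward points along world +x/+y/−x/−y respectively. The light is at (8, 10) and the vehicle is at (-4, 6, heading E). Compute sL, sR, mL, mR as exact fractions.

left sensor world pos  = (-1, 8); dL² = 85
right sensor world pos = (-1, 4); dR² = 117
sL = 200/85 = 40/17
sR = 200/117 = 200/117
mL = 1/2·sL + -1/2·sR = 640/1989
mR = -1/2·sL + -1·sR = -5740/1989

40/17 200/117 640/1989 -5740/1989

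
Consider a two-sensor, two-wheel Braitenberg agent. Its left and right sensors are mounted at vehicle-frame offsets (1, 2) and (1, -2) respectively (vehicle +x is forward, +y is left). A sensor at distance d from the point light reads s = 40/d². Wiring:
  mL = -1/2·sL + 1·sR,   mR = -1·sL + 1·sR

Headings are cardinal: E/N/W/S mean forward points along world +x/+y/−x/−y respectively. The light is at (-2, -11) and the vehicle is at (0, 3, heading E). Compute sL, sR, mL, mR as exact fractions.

8/53 40/153 1508/8109 896/8109

left sensor world pos  = (1, 5); dL² = 265
right sensor world pos = (1, 1); dR² = 153
sL = 40/265 = 8/53
sR = 40/153 = 40/153
mL = -1/2·sL + 1·sR = 1508/8109
mR = -1·sL + 1·sR = 896/8109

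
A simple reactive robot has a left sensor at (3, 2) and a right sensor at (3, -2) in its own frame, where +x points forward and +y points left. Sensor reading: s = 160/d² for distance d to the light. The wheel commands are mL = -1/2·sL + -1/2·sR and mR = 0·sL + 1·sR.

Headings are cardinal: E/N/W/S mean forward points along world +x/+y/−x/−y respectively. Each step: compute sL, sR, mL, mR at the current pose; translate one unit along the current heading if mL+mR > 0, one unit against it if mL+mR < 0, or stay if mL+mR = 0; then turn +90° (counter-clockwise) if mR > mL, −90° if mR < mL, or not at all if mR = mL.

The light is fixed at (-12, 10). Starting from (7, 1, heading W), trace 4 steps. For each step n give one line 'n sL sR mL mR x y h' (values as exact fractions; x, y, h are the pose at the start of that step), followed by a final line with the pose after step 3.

n=0: pose=(7,1,W); sL=160/377, sR=32/61; mL=-10912/22997, mR=32/61; mL+mR=1152/22997 → advance +1; mR−mL=22976/22997 → turn +1·90°
n=1: pose=(6,1,S); sL=5/17, sR=2/5; mL=-59/170, mR=2/5; mL+mR=9/170 → advance +1; mR−mL=127/170 → turn +1·90°
n=2: pose=(6,0,E); sL=32/101, sR=32/117; mL=-3488/11817, mR=32/117; mL+mR=-256/11817 → advance -1; mR−mL=2240/3939 → turn +1·90°
n=3: pose=(5,0,N); sL=80/137, sR=16/41; mL=-2736/5617, mR=16/41; mL+mR=-544/5617 → advance -1; mR−mL=4928/5617 → turn +1·90°

0 160/377 32/61 -10912/22997 32/61 7 1 W
1 5/17 2/5 -59/170 2/5 6 1 S
2 32/101 32/117 -3488/11817 32/117 6 0 E
3 80/137 16/41 -2736/5617 16/41 5 0 N
final 5 -1 W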